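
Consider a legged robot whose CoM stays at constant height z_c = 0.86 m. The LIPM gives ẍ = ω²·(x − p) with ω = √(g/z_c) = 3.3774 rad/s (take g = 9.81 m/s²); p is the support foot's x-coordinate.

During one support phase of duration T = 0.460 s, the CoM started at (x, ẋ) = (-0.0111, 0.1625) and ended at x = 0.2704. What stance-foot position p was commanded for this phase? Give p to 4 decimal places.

p = -0.1287

ωT = 3.3774·0.460 = 1.553604; cosh(ωT) = 2.469983, sinh(ωT) = 2.258498
x(T) = p + (x₀−p)·cosh(ωT) + (ẋ₀/ω)·sinh(ωT) ⇒ p·(1 − cosh) = x(T) − x₀·cosh − (ẋ₀/ω)·sinh
numerator   = 0.2704 − (-0.0111)·2.469983 − (0.1625/3.3774)·2.258498 = 0.189152
denominator = 1 − 2.469983 = -1.469983
p = 0.189152 / -1.469983 = -0.1287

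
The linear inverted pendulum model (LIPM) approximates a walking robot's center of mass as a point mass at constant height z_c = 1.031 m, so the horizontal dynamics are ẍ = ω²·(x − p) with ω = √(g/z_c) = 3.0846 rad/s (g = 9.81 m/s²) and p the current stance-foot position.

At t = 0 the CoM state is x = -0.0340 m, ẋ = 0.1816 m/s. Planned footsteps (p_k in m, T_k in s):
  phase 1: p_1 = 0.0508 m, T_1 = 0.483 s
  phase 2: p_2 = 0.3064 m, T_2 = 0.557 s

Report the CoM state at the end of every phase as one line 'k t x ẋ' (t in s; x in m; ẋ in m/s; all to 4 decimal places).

1 0.4830 -0.0229 -0.1275
2 1.0400 -0.7524 -3.1065

phase 1: p=0.0508, T=0.483, ωT=1.489862, cosh=2.330943, sinh=2.105539; start (x,ẋ)=(-0.034000, 0.181600) → end (x,ẋ)=(-0.022904, -0.127455)
phase 2: p=0.3064, T=0.557, ωT=1.718122, cosh=2.876727, sinh=2.697324; start (x,ẋ)=(-0.022904, -0.127455) → end (x,ẋ)=(-0.752372, -3.106521)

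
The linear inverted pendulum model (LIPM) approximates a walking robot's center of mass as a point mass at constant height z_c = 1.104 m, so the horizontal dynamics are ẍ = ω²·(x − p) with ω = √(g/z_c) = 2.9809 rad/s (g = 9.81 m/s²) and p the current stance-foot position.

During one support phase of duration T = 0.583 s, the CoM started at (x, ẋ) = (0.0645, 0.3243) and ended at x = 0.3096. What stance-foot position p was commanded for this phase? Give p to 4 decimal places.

p = 0.0928

ωT = 2.9809·0.583 = 1.737865; cosh(ωT) = 2.930543, sinh(ωT) = 2.754648
x(T) = p + (x₀−p)·cosh(ωT) + (ẋ₀/ω)·sinh(ωT) ⇒ p·(1 − cosh) = x(T) − x₀·cosh − (ẋ₀/ω)·sinh
numerator   = 0.3096 − (0.0645)·2.930543 − (0.3243/2.9809)·2.754648 = -0.179105
denominator = 1 − 2.930543 = -1.930543
p = -0.179105 / -1.930543 = 0.0928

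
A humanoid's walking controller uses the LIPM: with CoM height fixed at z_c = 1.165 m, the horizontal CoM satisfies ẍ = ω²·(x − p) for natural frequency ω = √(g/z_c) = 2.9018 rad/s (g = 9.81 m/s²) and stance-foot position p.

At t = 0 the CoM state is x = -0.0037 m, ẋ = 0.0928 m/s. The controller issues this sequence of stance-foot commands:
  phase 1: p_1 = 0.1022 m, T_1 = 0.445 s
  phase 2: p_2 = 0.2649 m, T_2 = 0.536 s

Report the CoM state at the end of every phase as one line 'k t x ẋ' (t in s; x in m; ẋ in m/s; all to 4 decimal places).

phase 1: p=0.1022, T=0.445, ωT=1.291301, cosh=1.956214, sinh=1.681301; start (x,ẋ)=(-0.003700, 0.092800) → end (x,ẋ)=(-0.051195, -0.335128)
phase 2: p=0.2649, T=0.536, ωT=1.555365, cosh=2.473963, sinh=2.262851; start (x,ẋ)=(-0.051195, -0.335128) → end (x,ẋ)=(-0.778443, -2.904681)

1 0.4450 -0.0512 -0.3351
2 0.9810 -0.7784 -2.9047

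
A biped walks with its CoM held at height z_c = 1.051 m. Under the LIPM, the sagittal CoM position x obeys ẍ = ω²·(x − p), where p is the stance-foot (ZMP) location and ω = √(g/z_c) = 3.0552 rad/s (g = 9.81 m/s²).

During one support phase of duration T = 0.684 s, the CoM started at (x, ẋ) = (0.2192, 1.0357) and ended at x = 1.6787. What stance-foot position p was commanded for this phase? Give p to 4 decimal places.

ωT = 3.0552·0.684 = 2.089757; cosh(ωT) = 4.103333, sinh(ωT) = 3.979616
x(T) = p + (x₀−p)·cosh(ωT) + (ẋ₀/ω)·sinh(ωT) ⇒ p·(1 − cosh) = x(T) − x₀·cosh − (ẋ₀/ω)·sinh
numerator   = 1.6787 − (0.2192)·4.103333 − (1.0357/3.0552)·3.979616 = -0.569824
denominator = 1 − 4.103333 = -3.103333
p = -0.569824 / -3.103333 = 0.1836

p = 0.1836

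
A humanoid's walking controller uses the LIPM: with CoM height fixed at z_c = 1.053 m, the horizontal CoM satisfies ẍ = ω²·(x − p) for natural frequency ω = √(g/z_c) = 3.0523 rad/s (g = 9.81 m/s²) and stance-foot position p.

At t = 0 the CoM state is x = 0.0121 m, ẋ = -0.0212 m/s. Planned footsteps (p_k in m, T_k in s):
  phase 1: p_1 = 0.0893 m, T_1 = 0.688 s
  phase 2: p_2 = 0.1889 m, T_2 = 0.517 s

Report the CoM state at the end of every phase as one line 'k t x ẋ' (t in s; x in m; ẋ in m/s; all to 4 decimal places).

phase 1: p=0.0893, T=0.688, ωT=2.099982, cosh=4.144242, sinh=4.021784; start (x,ẋ)=(0.012100, -0.021200) → end (x,ẋ)=(-0.258569, -1.035541)
phase 2: p=0.1889, T=0.517, ωT=1.578039, cosh=2.525912, sinh=2.319533; start (x,ẋ)=(-0.258569, -1.035541) → end (x,ẋ)=(-1.728306, -5.783728)

1 0.6880 -0.2586 -1.0355
2 1.2050 -1.7283 -5.7837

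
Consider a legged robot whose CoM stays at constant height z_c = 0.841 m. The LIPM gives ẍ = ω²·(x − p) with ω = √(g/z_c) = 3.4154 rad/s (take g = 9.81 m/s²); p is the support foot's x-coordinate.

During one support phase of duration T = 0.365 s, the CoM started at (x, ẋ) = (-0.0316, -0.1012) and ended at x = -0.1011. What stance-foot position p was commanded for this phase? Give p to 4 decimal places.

ωT = 3.4154·0.365 = 1.246621; cosh(ωT) = 1.883022, sinh(ωT) = 1.595547
x(T) = p + (x₀−p)·cosh(ωT) + (ẋ₀/ω)·sinh(ωT) ⇒ p·(1 − cosh) = x(T) − x₀·cosh − (ẋ₀/ω)·sinh
numerator   = -0.1011 − (-0.0316)·1.883022 − (-0.1012/3.4154)·1.595547 = 0.005680
denominator = 1 − 1.883022 = -0.883022
p = 0.005680 / -0.883022 = -0.0064

p = -0.0064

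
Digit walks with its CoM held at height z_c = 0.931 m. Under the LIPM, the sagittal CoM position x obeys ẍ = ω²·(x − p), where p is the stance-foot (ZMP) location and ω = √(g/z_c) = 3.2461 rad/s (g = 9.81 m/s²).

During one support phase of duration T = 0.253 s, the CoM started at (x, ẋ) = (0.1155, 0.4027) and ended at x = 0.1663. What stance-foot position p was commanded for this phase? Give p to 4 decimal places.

ωT = 3.2461·0.253 = 0.821263; cosh(ωT) = 1.356623, sinh(ωT) = 0.916747
x(T) = p + (x₀−p)·cosh(ωT) + (ẋ₀/ω)·sinh(ωT) ⇒ p·(1 − cosh) = x(T) − x₀·cosh − (ẋ₀/ω)·sinh
numerator   = 0.1663 − (0.1155)·1.356623 − (0.4027/3.2461)·0.916747 = -0.104118
denominator = 1 − 1.356623 = -0.356623
p = -0.104118 / -0.356623 = 0.2920

p = 0.2920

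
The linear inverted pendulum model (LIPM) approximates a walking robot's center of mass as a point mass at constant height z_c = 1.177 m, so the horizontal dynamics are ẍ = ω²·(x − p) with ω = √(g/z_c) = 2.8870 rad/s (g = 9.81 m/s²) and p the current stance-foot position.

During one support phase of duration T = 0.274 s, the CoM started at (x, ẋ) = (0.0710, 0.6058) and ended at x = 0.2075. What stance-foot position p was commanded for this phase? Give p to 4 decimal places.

ωT = 2.8870·0.274 = 0.791038; cosh(ωT) = 1.329529, sinh(ωT) = 0.876155
x(T) = p + (x₀−p)·cosh(ωT) + (ẋ₀/ω)·sinh(ωT) ⇒ p·(1 − cosh) = x(T) − x₀·cosh − (ẋ₀/ω)·sinh
numerator   = 0.2075 − (0.0710)·1.329529 − (0.6058/2.8870)·0.876155 = -0.070747
denominator = 1 − 1.329529 = -0.329529
p = -0.070747 / -0.329529 = 0.2147

p = 0.2147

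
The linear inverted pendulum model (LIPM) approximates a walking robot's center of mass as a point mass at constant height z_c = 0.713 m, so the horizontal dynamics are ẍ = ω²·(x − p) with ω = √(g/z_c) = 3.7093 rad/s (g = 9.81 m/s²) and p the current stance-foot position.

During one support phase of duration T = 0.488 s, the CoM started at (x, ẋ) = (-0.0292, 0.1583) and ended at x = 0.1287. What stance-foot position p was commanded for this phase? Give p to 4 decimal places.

p = -0.0437

ωT = 3.7093·0.488 = 1.810138; cosh(ωT) = 3.137462, sinh(ωT) = 2.973831
x(T) = p + (x₀−p)·cosh(ωT) + (ẋ₀/ω)·sinh(ωT) ⇒ p·(1 − cosh) = x(T) − x₀·cosh − (ẋ₀/ω)·sinh
numerator   = 0.1287 − (-0.0292)·3.137462 − (0.1583/3.7093)·2.973831 = 0.093401
denominator = 1 − 3.137462 = -2.137462
p = 0.093401 / -2.137462 = -0.0437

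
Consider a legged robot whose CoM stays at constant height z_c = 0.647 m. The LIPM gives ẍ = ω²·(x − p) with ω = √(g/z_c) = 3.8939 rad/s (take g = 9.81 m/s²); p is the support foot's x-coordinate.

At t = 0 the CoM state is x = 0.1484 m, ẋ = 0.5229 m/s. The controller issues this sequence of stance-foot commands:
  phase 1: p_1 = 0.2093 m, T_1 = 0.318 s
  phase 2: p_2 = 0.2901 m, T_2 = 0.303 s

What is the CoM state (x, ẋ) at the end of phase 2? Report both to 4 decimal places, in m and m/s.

phase 1: p=0.2093, T=0.318, ωT=1.238260, cosh=1.869747, sinh=1.579859; start (x,ẋ)=(0.148400, 0.522900) → end (x,ẋ)=(0.307587, 0.603045)
phase 2: p=0.2901, T=0.303, ωT=1.179852, cosh=1.780608, sinh=1.473284; start (x,ẋ)=(0.307587, 0.603045) → end (x,ẋ)=(0.549404, 1.174107)

x = 0.5494, ẋ = 1.1741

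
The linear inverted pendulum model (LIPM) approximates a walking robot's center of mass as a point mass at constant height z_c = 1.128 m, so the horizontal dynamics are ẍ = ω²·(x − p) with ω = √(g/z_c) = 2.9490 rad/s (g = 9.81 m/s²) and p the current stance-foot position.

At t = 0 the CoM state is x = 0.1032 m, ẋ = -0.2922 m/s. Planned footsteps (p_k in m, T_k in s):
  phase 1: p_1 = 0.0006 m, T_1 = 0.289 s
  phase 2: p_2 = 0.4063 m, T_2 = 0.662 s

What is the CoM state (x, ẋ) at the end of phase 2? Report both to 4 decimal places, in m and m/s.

x = -1.0163, ẋ = -4.0615

phase 1: p=0.0006, T=0.289, ωT=0.852261, cosh=1.385696, sinh=0.959247; start (x,ẋ)=(0.103200, -0.292200) → end (x,ẋ)=(0.047726, -0.114664)
phase 2: p=0.4063, T=0.662, ωT=1.952238, cosh=3.593196, sinh=3.451240; start (x,ẋ)=(0.047726, -0.114664) → end (x,ẋ)=(-1.016318, -4.061470)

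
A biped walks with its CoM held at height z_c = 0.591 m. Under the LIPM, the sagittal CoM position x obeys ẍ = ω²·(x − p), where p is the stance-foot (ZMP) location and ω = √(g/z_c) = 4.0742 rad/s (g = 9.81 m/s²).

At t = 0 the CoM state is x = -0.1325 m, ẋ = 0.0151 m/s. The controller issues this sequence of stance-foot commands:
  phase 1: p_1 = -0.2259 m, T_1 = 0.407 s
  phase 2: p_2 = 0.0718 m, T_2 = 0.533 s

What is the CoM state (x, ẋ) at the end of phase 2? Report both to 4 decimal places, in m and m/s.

phase 1: p=-0.2259, T=0.407, ωT=1.658199, cosh=2.720166, sinh=2.529684; start (x,ẋ)=(-0.132500, 0.015100) → end (x,ẋ)=(0.037539, 1.003696)
phase 2: p=0.0718, T=0.533, ωT=2.171549, cosh=4.442929, sinh=4.328928; start (x,ẋ)=(0.037539, 1.003696) → end (x,ẋ)=(0.986030, 3.855093)

x = 0.9860, ẋ = 3.8551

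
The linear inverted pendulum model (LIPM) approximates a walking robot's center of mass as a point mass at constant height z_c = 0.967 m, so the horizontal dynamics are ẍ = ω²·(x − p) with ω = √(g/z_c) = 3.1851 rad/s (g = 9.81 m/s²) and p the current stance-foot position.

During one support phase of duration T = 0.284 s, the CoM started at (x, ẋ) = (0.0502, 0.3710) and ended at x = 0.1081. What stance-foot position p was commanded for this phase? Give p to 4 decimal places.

ωT = 3.1851·0.284 = 0.904568; cosh(ωT) = 1.437791, sinh(ωT) = 1.033074
x(T) = p + (x₀−p)·cosh(ωT) + (ẋ₀/ω)·sinh(ωT) ⇒ p·(1 − cosh) = x(T) − x₀·cosh − (ẋ₀/ω)·sinh
numerator   = 0.1081 − (0.0502)·1.437791 − (0.3710/3.1851)·1.033074 = -0.084409
denominator = 1 − 1.437791 = -0.437791
p = -0.084409 / -0.437791 = 0.1928

p = 0.1928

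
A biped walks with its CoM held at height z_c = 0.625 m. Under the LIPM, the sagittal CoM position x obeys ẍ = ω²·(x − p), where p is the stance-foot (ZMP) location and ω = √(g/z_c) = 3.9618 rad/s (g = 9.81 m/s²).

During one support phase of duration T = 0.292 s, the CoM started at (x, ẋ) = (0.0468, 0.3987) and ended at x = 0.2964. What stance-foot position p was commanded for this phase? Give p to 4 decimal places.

p = -0.0943

ωT = 3.9618·0.292 = 1.156846; cosh(ωT) = 1.747182, sinh(ωT) = 1.432705
x(T) = p + (x₀−p)·cosh(ωT) + (ẋ₀/ω)·sinh(ωT) ⇒ p·(1 − cosh) = x(T) − x₀·cosh − (ẋ₀/ω)·sinh
numerator   = 0.2964 − (0.0468)·1.747182 − (0.3987/3.9618)·1.432705 = 0.070450
denominator = 1 − 1.747182 = -0.747182
p = 0.070450 / -0.747182 = -0.0943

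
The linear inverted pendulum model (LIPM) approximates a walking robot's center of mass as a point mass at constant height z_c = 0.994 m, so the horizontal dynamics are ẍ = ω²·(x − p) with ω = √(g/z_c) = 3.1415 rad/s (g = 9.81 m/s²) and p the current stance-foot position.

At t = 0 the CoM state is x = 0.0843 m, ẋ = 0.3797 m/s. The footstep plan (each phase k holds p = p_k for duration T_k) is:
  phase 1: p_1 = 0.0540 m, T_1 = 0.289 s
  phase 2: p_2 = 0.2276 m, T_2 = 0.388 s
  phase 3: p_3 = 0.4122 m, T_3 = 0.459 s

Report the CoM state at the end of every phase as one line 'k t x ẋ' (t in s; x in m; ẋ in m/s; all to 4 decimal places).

1 0.2890 0.2231 0.6460
2 0.6770 0.5368 1.1666
3 1.1360 1.4318 3.3864

phase 1: p=0.0540, T=0.289, ωT=0.907894, cosh=1.441234, sinh=1.037861; start (x,ẋ)=(0.084300, 0.379700) → end (x,ẋ)=(0.223111, 0.646028)
phase 2: p=0.2276, T=0.388, ωT=1.218902, cosh=1.839513, sinh=1.543958; start (x,ẋ)=(0.223111, 0.646028) → end (x,ẋ)=(0.536847, 1.166605)
phase 3: p=0.4122, T=0.459, ωT=1.441949, cosh=2.232697, sinh=1.996231; start (x,ẋ)=(0.536847, 1.166605) → end (x,ẋ)=(1.431805, 3.386358)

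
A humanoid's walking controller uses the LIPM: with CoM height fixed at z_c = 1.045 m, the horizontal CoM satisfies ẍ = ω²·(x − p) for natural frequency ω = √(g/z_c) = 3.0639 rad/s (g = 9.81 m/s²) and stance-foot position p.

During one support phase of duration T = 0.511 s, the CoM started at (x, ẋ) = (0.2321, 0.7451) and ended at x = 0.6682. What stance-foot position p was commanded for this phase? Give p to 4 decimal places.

p = 0.3125

ωT = 3.0639·0.511 = 1.565653; cosh(ωT) = 2.497375, sinh(ωT) = 2.288424
x(T) = p + (x₀−p)·cosh(ωT) + (ẋ₀/ω)·sinh(ωT) ⇒ p·(1 − cosh) = x(T) − x₀·cosh − (ẋ₀/ω)·sinh
numerator   = 0.6682 − (0.2321)·2.497375 − (0.7451/3.0639)·2.288424 = -0.467955
denominator = 1 − 2.497375 = -1.497375
p = -0.467955 / -1.497375 = 0.3125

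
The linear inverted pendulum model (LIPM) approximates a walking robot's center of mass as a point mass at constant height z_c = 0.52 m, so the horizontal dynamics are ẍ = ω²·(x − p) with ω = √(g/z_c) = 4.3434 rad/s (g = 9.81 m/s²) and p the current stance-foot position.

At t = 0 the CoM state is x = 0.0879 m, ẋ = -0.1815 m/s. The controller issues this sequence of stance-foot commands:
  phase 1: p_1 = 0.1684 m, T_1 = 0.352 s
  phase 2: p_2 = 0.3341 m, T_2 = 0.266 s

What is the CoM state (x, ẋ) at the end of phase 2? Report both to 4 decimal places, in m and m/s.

x = -0.8519, ẋ = -4.9133

phase 1: p=0.1684, T=0.352, ωT=1.528877, cosh=2.414886, sinh=2.198107; start (x,ẋ)=(0.087900, -0.181500) → end (x,ẋ)=(-0.117852, -1.206856)
phase 2: p=0.3341, T=0.266, ωT=1.155344, cosh=1.745033, sinh=1.430084; start (x,ẋ)=(-0.117852, -1.206856) → end (x,ẋ)=(-0.851933, -4.913268)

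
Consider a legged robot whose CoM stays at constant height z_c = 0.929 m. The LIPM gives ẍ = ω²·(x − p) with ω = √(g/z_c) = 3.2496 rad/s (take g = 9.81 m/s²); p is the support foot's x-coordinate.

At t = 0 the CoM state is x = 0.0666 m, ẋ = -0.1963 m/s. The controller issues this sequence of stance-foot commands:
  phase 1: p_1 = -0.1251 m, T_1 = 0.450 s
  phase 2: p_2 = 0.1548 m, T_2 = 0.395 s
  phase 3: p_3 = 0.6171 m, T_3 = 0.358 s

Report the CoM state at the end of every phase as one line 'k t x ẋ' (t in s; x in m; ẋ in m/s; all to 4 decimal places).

phase 1: p=-0.1251, T=0.450, ωT=1.462320, cosh=2.273830, sinh=2.042131; start (x,ẋ)=(0.066600, -0.196300) → end (x,ẋ)=(0.187433, 0.825790)
phase 2: p=0.1548, T=0.395, ωT=1.283592, cosh=1.943311, sinh=1.666271; start (x,ẋ)=(0.187433, 0.825790) → end (x,ẋ)=(0.641650, 1.781466)
phase 3: p=0.6171, T=0.358, ωT=1.163357, cosh=1.756547, sinh=1.444112; start (x,ẋ)=(0.641650, 1.781466) → end (x,ẋ)=(1.451901, 3.244436)

1 0.4500 0.1874 0.8258
2 0.8450 0.6416 1.7815
3 1.2030 1.4519 3.2444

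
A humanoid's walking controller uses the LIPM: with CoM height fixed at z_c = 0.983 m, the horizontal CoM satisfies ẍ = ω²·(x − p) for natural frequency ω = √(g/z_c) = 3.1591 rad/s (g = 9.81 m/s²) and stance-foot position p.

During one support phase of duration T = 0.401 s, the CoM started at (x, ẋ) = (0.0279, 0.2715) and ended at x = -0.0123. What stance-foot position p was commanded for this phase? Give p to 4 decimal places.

ωT = 3.1591·0.401 = 1.266799; cosh(ωT) = 1.915602, sinh(ωT) = 1.633870
x(T) = p + (x₀−p)·cosh(ωT) + (ẋ₀/ω)·sinh(ωT) ⇒ p·(1 − cosh) = x(T) − x₀·cosh − (ẋ₀/ω)·sinh
numerator   = -0.0123 − (0.0279)·1.915602 − (0.2715/3.1591)·1.633870 = -0.206164
denominator = 1 − 1.915602 = -0.915602
p = -0.206164 / -0.915602 = 0.2252

p = 0.2252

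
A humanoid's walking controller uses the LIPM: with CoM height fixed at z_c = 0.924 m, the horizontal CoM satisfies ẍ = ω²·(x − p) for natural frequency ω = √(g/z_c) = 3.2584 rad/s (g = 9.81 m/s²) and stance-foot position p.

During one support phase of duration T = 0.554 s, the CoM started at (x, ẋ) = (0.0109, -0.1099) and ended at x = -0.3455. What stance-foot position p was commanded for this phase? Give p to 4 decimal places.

ωT = 3.2584·0.554 = 1.805154; cosh(ωT) = 3.122677, sinh(ωT) = 2.958228
x(T) = p + (x₀−p)·cosh(ωT) + (ẋ₀/ω)·sinh(ωT) ⇒ p·(1 − cosh) = x(T) − x₀·cosh − (ẋ₀/ω)·sinh
numerator   = -0.3455 − (0.0109)·3.122677 − (-0.1099/3.2584)·2.958228 = -0.279761
denominator = 1 − 3.122677 = -2.122677
p = -0.279761 / -2.122677 = 0.1318

p = 0.1318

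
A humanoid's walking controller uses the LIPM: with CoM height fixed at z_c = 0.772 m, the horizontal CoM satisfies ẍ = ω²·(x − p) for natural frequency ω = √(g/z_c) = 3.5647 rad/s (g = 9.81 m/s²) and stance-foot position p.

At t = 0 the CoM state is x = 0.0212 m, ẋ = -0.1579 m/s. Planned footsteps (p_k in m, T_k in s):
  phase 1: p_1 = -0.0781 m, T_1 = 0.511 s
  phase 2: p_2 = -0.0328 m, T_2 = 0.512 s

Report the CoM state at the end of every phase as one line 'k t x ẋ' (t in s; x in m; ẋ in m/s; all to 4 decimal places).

phase 1: p=-0.0781, T=0.511, ωT=1.821562, cosh=3.171639, sinh=3.009866; start (x,ẋ)=(0.021200, -0.157900) → end (x,ẋ)=(0.103520, 0.564615)
phase 2: p=-0.0328, T=0.512, ωT=1.825126, cosh=3.182388, sinh=3.021191; start (x,ẋ)=(0.103520, 0.564615) → end (x,ẋ)=(0.879552, 3.264944)

1 0.5110 0.1035 0.5646
2 1.0230 0.8796 3.2649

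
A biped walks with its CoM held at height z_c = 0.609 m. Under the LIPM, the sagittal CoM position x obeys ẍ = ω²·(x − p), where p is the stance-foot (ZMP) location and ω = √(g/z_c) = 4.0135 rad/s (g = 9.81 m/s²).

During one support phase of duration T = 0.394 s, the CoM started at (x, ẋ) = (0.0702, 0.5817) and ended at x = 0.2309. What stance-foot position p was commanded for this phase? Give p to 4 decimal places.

ωT = 4.0135·0.394 = 1.581319; cosh(ωT) = 2.533534, sinh(ωT) = 2.327830
x(T) = p + (x₀−p)·cosh(ωT) + (ẋ₀/ω)·sinh(ωT) ⇒ p·(1 − cosh) = x(T) − x₀·cosh − (ẋ₀/ω)·sinh
numerator   = 0.2309 − (0.0702)·2.533534 − (0.5817/4.0135)·2.327830 = -0.284340
denominator = 1 − 2.533534 = -1.533534
p = -0.284340 / -1.533534 = 0.1854

p = 0.1854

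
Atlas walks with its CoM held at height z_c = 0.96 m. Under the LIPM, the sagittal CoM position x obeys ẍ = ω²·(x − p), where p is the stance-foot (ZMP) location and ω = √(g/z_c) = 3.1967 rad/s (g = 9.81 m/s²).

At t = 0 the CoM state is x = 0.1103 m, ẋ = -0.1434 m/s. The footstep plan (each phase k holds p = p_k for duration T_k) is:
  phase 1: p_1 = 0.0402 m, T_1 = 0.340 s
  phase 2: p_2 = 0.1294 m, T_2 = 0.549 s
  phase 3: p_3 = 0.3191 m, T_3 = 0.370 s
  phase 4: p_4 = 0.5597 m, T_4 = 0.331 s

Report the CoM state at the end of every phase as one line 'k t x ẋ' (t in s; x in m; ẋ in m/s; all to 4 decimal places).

1 0.3400 0.0970 0.0577
2 0.8890 0.0835 -0.1188
3 1.2590 -0.1563 -1.3255
4 1.5900 -1.1213 -5.0393

phase 1: p=0.0402, T=0.340, ωT=1.086878, cosh=1.651135, sinh=1.313868; start (x,ẋ)=(0.110300, -0.143400) → end (x,ẋ)=(0.097006, 0.057650)
phase 2: p=0.1294, T=0.549, ωT=1.754988, cosh=2.978145, sinh=2.805235; start (x,ẋ)=(0.097006, 0.057650) → end (x,ẋ)=(0.083517, -0.118802)
phase 3: p=0.3191, T=0.370, ωT=1.182779, cosh=1.784928, sinh=1.478502; start (x,ẋ)=(0.083517, -0.118802) → end (x,ẋ)=(-0.156346, -1.325497)
phase 4: p=0.5597, T=0.331, ωT=1.058108, cosh=1.614013, sinh=1.266901; start (x,ẋ)=(-0.156346, -1.325497) → end (x,ẋ)=(-1.121323, -5.039289)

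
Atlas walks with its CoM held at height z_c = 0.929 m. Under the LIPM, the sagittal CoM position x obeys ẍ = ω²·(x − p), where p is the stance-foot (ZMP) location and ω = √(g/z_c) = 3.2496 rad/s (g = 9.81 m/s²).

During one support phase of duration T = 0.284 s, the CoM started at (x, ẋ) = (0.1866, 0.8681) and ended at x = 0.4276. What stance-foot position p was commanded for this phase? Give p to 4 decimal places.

ωT = 3.2496·0.284 = 0.922886; cosh(ωT) = 1.456957, sinh(ωT) = 1.059587
x(T) = p + (x₀−p)·cosh(ωT) + (ẋ₀/ω)·sinh(ωT) ⇒ p·(1 − cosh) = x(T) − x₀·cosh − (ẋ₀/ω)·sinh
numerator   = 0.4276 − (0.1866)·1.456957 − (0.8681/3.2496)·1.059587 = -0.127327
denominator = 1 − 1.456957 = -0.456957
p = -0.127327 / -0.456957 = 0.2786

p = 0.2786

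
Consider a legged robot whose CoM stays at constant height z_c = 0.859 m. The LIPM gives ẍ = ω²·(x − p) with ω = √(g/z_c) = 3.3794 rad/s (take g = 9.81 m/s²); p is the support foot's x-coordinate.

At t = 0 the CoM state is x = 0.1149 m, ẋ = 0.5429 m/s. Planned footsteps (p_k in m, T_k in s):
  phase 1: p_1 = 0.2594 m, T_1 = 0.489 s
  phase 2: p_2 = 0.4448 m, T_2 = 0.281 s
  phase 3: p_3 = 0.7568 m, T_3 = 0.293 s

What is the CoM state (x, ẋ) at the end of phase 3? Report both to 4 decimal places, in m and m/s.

x = -0.0903, ẋ = -2.3524

phase 1: p=0.2594, T=0.489, ωT=1.652527, cosh=2.705859, sinh=2.514294; start (x,ẋ)=(0.114900, 0.542900) → end (x,ẋ)=(0.272324, 0.241223)
phase 2: p=0.4448, T=0.281, ωT=0.949611, cosh=1.485798, sinh=1.098907; start (x,ẋ)=(0.272324, 0.241223) → end (x,ẋ)=(0.266976, -0.282106)
phase 3: p=0.7568, T=0.293, ωT=0.990164, cosh=1.531596, sinh=1.160080; start (x,ẋ)=(0.266976, -0.282106) → end (x,ẋ)=(-0.090254, -2.352366)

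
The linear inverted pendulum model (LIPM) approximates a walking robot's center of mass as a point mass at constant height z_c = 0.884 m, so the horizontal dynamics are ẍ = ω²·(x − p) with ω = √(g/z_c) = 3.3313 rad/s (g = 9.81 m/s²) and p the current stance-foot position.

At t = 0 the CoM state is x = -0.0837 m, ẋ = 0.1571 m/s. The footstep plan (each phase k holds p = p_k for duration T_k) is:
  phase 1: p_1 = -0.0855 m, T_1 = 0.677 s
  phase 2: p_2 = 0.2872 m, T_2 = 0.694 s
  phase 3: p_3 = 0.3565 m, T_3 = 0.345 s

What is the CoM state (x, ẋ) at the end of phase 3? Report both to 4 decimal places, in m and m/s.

x = 1.7318, ẋ = 4.6941

phase 1: p=-0.0855, T=0.677, ωT=2.255290, cosh=4.821452, sinh=4.716608; start (x,ẋ)=(-0.083700, 0.157100) → end (x,ẋ)=(0.145608, 0.785732)
phase 2: p=0.2872, T=0.694, ωT=2.311922, cosh=5.096439, sinh=4.997369; start (x,ẋ)=(0.145608, 0.785732) → end (x,ẋ)=(0.744283, 1.647252)
phase 3: p=0.3565, T=0.345, ωT=1.149299, cosh=1.736419, sinh=1.419560; start (x,ẋ)=(0.744283, 1.647252) → end (x,ẋ)=(1.731793, 4.694136)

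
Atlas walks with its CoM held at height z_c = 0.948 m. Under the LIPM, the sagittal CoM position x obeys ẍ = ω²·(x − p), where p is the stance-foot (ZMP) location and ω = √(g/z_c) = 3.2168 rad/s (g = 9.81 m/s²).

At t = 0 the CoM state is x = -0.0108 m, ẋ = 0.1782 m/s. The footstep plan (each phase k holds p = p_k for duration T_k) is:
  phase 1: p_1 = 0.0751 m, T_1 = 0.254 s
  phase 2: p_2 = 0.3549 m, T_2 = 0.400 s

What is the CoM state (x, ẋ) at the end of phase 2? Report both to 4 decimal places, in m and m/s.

phase 1: p=0.0751, T=0.254, ωT=0.817067, cosh=1.352788, sinh=0.911063; start (x,ẋ)=(-0.010800, 0.178200) → end (x,ẋ)=(0.009365, -0.010681)
phase 2: p=0.3549, T=0.400, ωT=1.286720, cosh=1.948533, sinh=1.672358; start (x,ẋ)=(0.009365, -0.010681) → end (x,ẋ)=(-0.323938, -1.879664)

x = -0.3239, ẋ = -1.8797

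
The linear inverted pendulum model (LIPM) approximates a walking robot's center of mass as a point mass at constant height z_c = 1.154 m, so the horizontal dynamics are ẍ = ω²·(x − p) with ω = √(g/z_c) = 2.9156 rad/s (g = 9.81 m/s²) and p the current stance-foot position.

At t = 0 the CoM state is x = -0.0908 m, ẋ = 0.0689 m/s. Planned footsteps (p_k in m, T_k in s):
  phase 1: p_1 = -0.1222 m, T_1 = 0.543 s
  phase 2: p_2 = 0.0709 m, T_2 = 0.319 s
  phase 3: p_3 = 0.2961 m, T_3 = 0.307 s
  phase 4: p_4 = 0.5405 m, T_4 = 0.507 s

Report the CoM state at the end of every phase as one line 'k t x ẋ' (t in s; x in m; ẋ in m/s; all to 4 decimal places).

phase 1: p=-0.1222, T=0.543, ωT=1.583171, cosh=2.537849, sinh=2.332526; start (x,ẋ)=(-0.090800, 0.068900) → end (x,ẋ)=(0.012610, 0.388400)
phase 2: p=0.0709, T=0.319, ωT=0.930076, cosh=1.464613, sinh=1.070090; start (x,ẋ)=(0.012610, 0.388400) → end (x,ẋ)=(0.128078, 0.386992)
phase 3: p=0.2961, T=0.307, ωT=0.895089, cosh=1.428063, sinh=1.019491; start (x,ẋ)=(0.128078, 0.386992) → end (x,ẋ)=(0.191473, 0.053217)
phase 4: p=0.5405, T=0.507, ωT=1.478209, cosh=2.306566, sinh=2.078520; start (x,ẋ)=(0.191473, 0.053217) → end (x,ẋ)=(-0.226614, -1.992398)

1 0.5430 0.0126 0.3884
2 0.8620 0.1281 0.3870
3 1.1690 0.1915 0.0532
4 1.6760 -0.2266 -1.9924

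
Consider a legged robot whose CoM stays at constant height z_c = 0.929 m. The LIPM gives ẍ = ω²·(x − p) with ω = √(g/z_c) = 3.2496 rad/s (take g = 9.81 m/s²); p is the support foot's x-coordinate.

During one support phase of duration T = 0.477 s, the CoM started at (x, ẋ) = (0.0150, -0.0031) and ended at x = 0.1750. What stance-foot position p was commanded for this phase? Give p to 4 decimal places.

p = -0.0959

ωT = 3.2496·0.477 = 1.550059; cosh(ωT) = 2.461992, sinh(ωT) = 2.249757
x(T) = p + (x₀−p)·cosh(ωT) + (ẋ₀/ω)·sinh(ωT) ⇒ p·(1 − cosh) = x(T) − x₀·cosh − (ẋ₀/ω)·sinh
numerator   = 0.1750 − (0.0150)·2.461992 − (-0.0031/3.2496)·2.249757 = 0.140216
denominator = 1 − 2.461992 = -1.461992
p = 0.140216 / -1.461992 = -0.0959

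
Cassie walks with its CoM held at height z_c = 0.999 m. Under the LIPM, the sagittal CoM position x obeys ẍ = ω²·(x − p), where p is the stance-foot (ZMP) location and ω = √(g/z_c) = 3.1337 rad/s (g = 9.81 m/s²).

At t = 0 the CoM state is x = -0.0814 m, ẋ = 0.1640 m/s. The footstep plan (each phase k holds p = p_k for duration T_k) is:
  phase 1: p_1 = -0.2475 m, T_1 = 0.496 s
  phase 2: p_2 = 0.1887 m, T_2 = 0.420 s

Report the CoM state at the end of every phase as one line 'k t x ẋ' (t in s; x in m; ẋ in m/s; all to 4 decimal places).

1 0.4960 0.2813 1.5818
2 0.9160 1.2473 3.6637

phase 1: p=-0.2475, T=0.496, ωT=1.554315, cosh=2.471590, sinh=2.260255; start (x,ẋ)=(-0.081400, 0.164000) → end (x,ẋ)=(0.281320, 1.581821)
phase 2: p=0.1887, T=0.420, ωT=1.316154, cosh=1.998608, sinh=1.730444; start (x,ẋ)=(0.281320, 1.581821) → end (x,ẋ)=(1.247300, 3.663689)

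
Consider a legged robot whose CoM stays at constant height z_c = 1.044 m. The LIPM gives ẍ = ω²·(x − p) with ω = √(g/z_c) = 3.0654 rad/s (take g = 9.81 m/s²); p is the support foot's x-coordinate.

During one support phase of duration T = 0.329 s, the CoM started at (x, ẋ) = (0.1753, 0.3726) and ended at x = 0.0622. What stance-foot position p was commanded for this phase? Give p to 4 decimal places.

ωT = 3.0654·0.329 = 1.008517; cosh(ωT) = 1.553145, sinh(ωT) = 1.188386
x(T) = p + (x₀−p)·cosh(ωT) + (ẋ₀/ω)·sinh(ωT) ⇒ p·(1 − cosh) = x(T) − x₀·cosh − (ẋ₀/ω)·sinh
numerator   = 0.0622 − (0.1753)·1.553145 − (0.3726/3.0654)·1.188386 = -0.354515
denominator = 1 − 1.553145 = -0.553145
p = -0.354515 / -0.553145 = 0.6409

p = 0.6409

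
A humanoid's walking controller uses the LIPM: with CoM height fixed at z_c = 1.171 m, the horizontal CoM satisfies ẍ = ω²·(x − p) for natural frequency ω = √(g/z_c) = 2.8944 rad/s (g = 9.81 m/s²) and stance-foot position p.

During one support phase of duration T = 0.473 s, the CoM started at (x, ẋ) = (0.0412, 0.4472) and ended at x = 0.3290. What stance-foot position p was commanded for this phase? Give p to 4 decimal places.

ωT = 2.8944·0.473 = 1.369051; cosh(ωT) = 2.092983, sinh(ωT) = 1.838635
x(T) = p + (x₀−p)·cosh(ωT) + (ẋ₀/ω)·sinh(ωT) ⇒ p·(1 − cosh) = x(T) − x₀·cosh − (ẋ₀/ω)·sinh
numerator   = 0.3290 − (0.0412)·2.092983 − (0.4472/2.8944)·1.838635 = -0.041310
denominator = 1 − 2.092983 = -1.092983
p = -0.041310 / -1.092983 = 0.0378

p = 0.0378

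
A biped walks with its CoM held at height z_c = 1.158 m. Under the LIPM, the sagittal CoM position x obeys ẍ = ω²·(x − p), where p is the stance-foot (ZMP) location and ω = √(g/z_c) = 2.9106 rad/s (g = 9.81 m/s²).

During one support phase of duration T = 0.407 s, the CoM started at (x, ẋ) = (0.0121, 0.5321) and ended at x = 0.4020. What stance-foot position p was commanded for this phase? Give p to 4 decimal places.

p = -0.1390

ωT = 2.9106·0.407 = 1.184614; cosh(ωT) = 1.787645, sinh(ωT) = 1.481781
x(T) = p + (x₀−p)·cosh(ωT) + (ẋ₀/ω)·sinh(ωT) ⇒ p·(1 − cosh) = x(T) − x₀·cosh − (ẋ₀/ω)·sinh
numerator   = 0.4020 − (0.0121)·1.787645 − (0.5321/2.9106)·1.481781 = 0.109478
denominator = 1 − 1.787645 = -0.787645
p = 0.109478 / -0.787645 = -0.1390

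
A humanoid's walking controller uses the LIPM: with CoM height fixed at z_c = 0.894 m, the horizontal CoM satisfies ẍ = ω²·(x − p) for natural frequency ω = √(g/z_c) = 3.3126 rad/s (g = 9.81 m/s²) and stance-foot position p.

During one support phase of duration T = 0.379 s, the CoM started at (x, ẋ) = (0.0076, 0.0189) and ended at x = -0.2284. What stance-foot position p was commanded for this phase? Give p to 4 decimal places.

p = 0.2809

ωT = 3.3126·0.379 = 1.255475; cosh(ωT) = 1.897223, sinh(ωT) = 1.612283
x(T) = p + (x₀−p)·cosh(ωT) + (ẋ₀/ω)·sinh(ωT) ⇒ p·(1 − cosh) = x(T) − x₀·cosh − (ẋ₀/ω)·sinh
numerator   = -0.2284 − (0.0076)·1.897223 − (0.0189/3.3126)·1.612283 = -0.252018
denominator = 1 − 1.897223 = -0.897223
p = -0.252018 / -0.897223 = 0.2809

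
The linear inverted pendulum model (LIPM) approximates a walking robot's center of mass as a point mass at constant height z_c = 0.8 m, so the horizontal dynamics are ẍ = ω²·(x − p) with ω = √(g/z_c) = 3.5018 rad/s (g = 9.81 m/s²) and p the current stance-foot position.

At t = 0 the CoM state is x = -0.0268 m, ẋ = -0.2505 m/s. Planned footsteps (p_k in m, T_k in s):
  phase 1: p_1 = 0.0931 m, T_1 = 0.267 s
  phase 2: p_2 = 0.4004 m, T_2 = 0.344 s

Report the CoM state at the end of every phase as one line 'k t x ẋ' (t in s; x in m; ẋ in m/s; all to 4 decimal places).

phase 1: p=0.0931, T=0.267, ωT=0.934981, cosh=1.469879, sinh=1.077285; start (x,ẋ)=(-0.026800, -0.250500) → end (x,ẋ)=(-0.160202, -0.820520)
phase 2: p=0.4004, T=0.344, ωT=1.204619, cosh=1.817647, sinh=1.517841; start (x,ẋ)=(-0.160202, -0.820520) → end (x,ẋ)=(-0.974227, -4.471113)

1 0.2670 -0.1602 -0.8205
2 0.6110 -0.9742 -4.4711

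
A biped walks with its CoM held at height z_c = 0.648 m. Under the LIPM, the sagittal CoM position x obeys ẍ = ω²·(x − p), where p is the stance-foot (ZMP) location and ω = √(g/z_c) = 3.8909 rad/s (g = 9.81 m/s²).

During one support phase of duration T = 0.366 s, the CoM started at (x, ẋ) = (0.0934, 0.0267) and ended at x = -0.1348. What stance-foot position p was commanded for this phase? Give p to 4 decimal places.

ωT = 3.8909·0.366 = 1.424069; cosh(ωT) = 2.197361, sinh(ωT) = 1.956629
x(T) = p + (x₀−p)·cosh(ωT) + (ẋ₀/ω)·sinh(ωT) ⇒ p·(1 − cosh) = x(T) − x₀·cosh − (ẋ₀/ω)·sinh
numerator   = -0.1348 − (0.0934)·2.197361 − (0.0267/3.8909)·1.956629 = -0.353460
denominator = 1 − 2.197361 = -1.197361
p = -0.353460 / -1.197361 = 0.2952

p = 0.2952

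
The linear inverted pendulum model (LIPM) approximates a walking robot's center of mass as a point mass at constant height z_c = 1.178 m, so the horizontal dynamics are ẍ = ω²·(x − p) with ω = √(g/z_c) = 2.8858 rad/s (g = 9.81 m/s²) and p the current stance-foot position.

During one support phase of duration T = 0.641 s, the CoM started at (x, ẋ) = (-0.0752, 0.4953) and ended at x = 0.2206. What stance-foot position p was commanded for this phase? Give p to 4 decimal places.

p = 0.0295

ωT = 2.8858·0.641 = 1.849798; cosh(ωT) = 3.257901, sinh(ωT) = 3.100632
x(T) = p + (x₀−p)·cosh(ωT) + (ẋ₀/ω)·sinh(ωT) ⇒ p·(1 − cosh) = x(T) − x₀·cosh − (ẋ₀/ω)·sinh
numerator   = 0.2206 − (-0.0752)·3.257901 − (0.4953/2.8858)·3.100632 = -0.066578
denominator = 1 − 3.257901 = -2.257901
p = -0.066578 / -2.257901 = 0.0295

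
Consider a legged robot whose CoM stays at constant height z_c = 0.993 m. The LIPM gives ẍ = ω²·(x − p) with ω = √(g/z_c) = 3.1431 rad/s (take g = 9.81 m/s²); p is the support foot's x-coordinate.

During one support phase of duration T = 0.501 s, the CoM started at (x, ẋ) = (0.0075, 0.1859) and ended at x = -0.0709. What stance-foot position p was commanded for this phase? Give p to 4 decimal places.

ωT = 3.1431·0.501 = 1.574693; cosh(ωT) = 2.518165, sinh(ωT) = 2.311094
x(T) = p + (x₀−p)·cosh(ωT) + (ẋ₀/ω)·sinh(ωT) ⇒ p·(1 − cosh) = x(T) − x₀·cosh − (ẋ₀/ω)·sinh
numerator   = -0.0709 − (0.0075)·2.518165 − (0.1859/3.1431)·2.311094 = -0.226477
denominator = 1 − 2.518165 = -1.518165
p = -0.226477 / -1.518165 = 0.1492

p = 0.1492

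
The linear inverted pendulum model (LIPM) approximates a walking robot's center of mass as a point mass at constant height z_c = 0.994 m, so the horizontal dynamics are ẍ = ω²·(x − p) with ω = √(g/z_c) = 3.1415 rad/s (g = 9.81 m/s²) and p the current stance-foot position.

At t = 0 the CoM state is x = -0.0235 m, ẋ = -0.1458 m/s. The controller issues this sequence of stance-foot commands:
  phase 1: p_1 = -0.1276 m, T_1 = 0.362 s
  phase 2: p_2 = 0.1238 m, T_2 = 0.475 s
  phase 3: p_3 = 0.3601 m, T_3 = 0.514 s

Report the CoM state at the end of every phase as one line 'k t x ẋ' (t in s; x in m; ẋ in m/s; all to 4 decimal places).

phase 1: p=-0.1276, T=0.362, ωT=1.137223, cosh=1.719403, sinh=1.398694; start (x,ẋ)=(-0.023500, -0.145800) → end (x,ẋ)=(-0.013525, 0.206726)
phase 2: p=0.1238, T=0.475, ωT=1.492212, cosh=2.335899, sinh=2.111024; start (x,ẋ)=(-0.013525, 0.206726) → end (x,ẋ)=(-0.058061, -0.427817)
phase 3: p=0.3601, T=0.514, ωT=1.614731, cosh=2.612740, sinh=2.413796; start (x,ẋ)=(-0.058061, -0.427817) → end (x,ẋ)=(-1.061163, -4.288666)

1 0.3620 -0.0135 0.2067
2 0.8370 -0.0581 -0.4278
3 1.3510 -1.0612 -4.2887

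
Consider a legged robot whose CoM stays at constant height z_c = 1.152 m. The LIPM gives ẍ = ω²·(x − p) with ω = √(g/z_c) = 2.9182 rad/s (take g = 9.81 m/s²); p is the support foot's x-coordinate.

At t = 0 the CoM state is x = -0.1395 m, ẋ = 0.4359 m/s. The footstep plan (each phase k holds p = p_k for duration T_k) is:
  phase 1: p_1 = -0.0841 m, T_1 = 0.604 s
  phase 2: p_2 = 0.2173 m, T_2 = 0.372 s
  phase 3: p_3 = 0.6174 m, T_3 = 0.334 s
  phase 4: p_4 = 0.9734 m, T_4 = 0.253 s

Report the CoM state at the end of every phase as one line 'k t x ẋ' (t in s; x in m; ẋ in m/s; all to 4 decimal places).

1 0.6040 0.1721 0.8503
2 0.9760 0.5250 1.2297
3 1.3100 0.9565 1.5552
4 1.5630 1.3818 1.9588

phase 1: p=-0.0841, T=0.604, ωT=1.762593, cosh=2.999563, sinh=2.827964; start (x,ẋ)=(-0.139500, 0.435900) → end (x,ẋ)=(0.172145, 0.850318)
phase 2: p=0.2173, T=0.372, ωT=1.085570, cosh=1.649419, sinh=1.311710; start (x,ẋ)=(0.172145, 0.850318) → end (x,ẋ)=(0.525033, 1.229686)
phase 3: p=0.6174, T=0.334, ωT=0.974679, cosh=1.513815, sinh=1.136501; start (x,ẋ)=(0.525033, 1.229686) → end (x,ẋ)=(0.956477, 1.555176)
phase 4: p=0.9734, T=0.253, ωT=0.738305, cosh=1.285154, sinh=0.807231; start (x,ẋ)=(0.956477, 1.555176) → end (x,ẋ)=(1.381844, 1.958778)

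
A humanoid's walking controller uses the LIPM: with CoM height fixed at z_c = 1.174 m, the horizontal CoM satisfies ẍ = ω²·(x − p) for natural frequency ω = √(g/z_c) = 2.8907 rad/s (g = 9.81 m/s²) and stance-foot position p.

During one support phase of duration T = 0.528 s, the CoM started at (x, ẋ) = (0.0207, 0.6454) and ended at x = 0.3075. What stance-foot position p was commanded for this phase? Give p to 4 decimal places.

p = 0.1644

ωT = 2.8907·0.528 = 1.526290; cosh(ωT) = 2.409207, sinh(ωT) = 2.191866
x(T) = p + (x₀−p)·cosh(ωT) + (ẋ₀/ω)·sinh(ωT) ⇒ p·(1 − cosh) = x(T) − x₀·cosh − (ẋ₀/ω)·sinh
numerator   = 0.3075 − (0.0207)·2.409207 − (0.6454/2.8907)·2.191866 = -0.231744
denominator = 1 − 2.409207 = -1.409207
p = -0.231744 / -1.409207 = 0.1644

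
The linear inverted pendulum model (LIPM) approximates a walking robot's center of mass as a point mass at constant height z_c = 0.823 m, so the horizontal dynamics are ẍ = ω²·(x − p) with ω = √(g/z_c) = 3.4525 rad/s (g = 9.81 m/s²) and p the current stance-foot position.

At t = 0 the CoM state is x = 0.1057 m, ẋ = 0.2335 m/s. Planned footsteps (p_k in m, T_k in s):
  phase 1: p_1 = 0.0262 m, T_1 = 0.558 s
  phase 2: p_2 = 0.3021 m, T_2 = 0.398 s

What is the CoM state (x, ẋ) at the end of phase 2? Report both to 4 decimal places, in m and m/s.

phase 1: p=0.0262, T=0.558, ωT=1.926495, cosh=3.505531, sinh=3.359873; start (x,ẋ)=(0.105700, 0.233500) → end (x,ẋ)=(0.532125, 1.740739)
phase 2: p=0.3021, T=0.398, ωT=1.374095, cosh=2.102284, sinh=1.849215; start (x,ẋ)=(0.532125, 1.740739) → end (x,ẋ)=(1.718046, 5.128103)

x = 1.7180, ẋ = 5.1281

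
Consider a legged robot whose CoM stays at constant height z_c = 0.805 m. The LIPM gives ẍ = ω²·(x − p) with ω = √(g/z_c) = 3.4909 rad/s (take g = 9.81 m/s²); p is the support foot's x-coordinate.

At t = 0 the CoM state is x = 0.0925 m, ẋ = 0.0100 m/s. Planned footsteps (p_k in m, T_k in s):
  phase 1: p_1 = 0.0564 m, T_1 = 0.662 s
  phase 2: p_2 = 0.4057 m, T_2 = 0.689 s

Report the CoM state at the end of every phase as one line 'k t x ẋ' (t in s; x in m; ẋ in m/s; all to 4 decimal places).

1 0.6620 0.2545 0.6801
2 1.3510 0.6318 0.8983

phase 1: p=0.0564, T=0.662, ωT=2.310976, cosh=5.091712, sinh=4.992548; start (x,ẋ)=(0.092500, 0.010000) → end (x,ẋ)=(0.254512, 0.680085)
phase 2: p=0.4057, T=0.689, ωT=2.405230, cosh=5.585612, sinh=5.495367; start (x,ẋ)=(0.254512, 0.680085) → end (x,ẋ)=(0.631814, 0.898344)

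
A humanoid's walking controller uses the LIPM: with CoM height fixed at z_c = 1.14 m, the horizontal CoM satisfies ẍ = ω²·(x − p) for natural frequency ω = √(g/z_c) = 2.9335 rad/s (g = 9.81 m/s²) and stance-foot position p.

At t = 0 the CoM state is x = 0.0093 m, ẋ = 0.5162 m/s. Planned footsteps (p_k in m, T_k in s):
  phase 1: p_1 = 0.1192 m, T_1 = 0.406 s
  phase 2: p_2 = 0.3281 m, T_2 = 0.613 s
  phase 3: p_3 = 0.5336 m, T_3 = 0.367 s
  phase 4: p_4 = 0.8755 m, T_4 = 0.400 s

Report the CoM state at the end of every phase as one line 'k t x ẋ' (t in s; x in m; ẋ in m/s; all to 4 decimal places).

phase 1: p=0.1192, T=0.406, ωT=1.191001, cosh=1.797145, sinh=1.493228; start (x,ẋ)=(0.009300, 0.516200) → end (x,ẋ)=(0.184453, 0.446282)
phase 2: p=0.3281, T=0.613, ωT=1.798235, cosh=3.102287, sinh=2.936696; start (x,ẋ)=(0.184453, 0.446282) → end (x,ẋ)=(0.329234, 0.147005)
phase 3: p=0.5336, T=0.367, ωT=1.076594, cosh=1.637711, sinh=1.296957; start (x,ẋ)=(0.329234, 0.147005) → end (x,ẋ)=(0.263902, -0.536783)
phase 4: p=0.8755, T=0.400, ωT=1.173400, cosh=1.771140, sinh=1.461826; start (x,ẋ)=(0.263902, -0.536783) → end (x,ẋ)=(-0.475217, -3.573415)

1 0.4060 0.1845 0.4463
2 1.0190 0.3292 0.1470
3 1.3860 0.2639 -0.5368
4 1.7860 -0.4752 -3.5734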